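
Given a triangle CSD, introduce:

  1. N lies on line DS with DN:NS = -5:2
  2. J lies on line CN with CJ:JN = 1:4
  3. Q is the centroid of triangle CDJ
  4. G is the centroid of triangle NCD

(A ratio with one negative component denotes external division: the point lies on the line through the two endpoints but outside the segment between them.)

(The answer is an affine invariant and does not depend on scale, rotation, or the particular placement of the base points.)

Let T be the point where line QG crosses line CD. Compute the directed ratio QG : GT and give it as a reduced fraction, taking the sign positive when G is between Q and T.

QG:GT = -4/5

Work in coordinates with C = (0, 0), S = (1, 0), D = (0, 1).
1. N lies on line DS with DN:NS = -5:2 ⇒ N = (5/3, -2/3)
2. J lies on line CN with CJ:JN = 1:4 ⇒ J = (1/3, -2/15)
3. Q is the centroid of triangle CDJ ⇒ Q = (1/9, 13/45)
4. G is the centroid of triangle NCD ⇒ G = (5/9, 1/9)
line QG meets CD at T = (0, 1/3)
G = Q + t·(T−Q) with t = -4, so QG:GT = -4:5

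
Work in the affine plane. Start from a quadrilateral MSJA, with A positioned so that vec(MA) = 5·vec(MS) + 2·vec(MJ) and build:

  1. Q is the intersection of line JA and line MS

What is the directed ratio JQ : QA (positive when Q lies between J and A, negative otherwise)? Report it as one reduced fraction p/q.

JQ:QA = -1/2

Assign M = (0, 0), S = (1, 0), J = (0, 1), A = (5, 2) — the answer is frame-independent, so this choice is without loss of generality.
1. Q is the intersection of line JA and line MS ⇒ Q = (-5, 0)
Q = J + t·(A−J) with t = -1, so JQ:QA = t:(1−t) = -1:2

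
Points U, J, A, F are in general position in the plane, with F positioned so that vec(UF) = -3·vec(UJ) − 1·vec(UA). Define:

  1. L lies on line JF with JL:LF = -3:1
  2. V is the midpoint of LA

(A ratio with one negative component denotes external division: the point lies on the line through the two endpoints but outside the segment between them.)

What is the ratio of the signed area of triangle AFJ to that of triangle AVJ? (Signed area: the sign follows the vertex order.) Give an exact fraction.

[AFJ]:[AVJ] = 4/3

Choose coordinates U = (0, 0), J = (1, 0), A = (0, 1), F = (-3, -1).
1. L lies on line JF with JL:LF = -3:1 ⇒ L = (-5, -3/2)
2. V is the midpoint of LA ⇒ V = (-5/2, -1/4)
2·[AFJ] = 5, 2·[AVJ] = 15/4
[AFJ]:[AVJ] = 5:15/4 = 4/3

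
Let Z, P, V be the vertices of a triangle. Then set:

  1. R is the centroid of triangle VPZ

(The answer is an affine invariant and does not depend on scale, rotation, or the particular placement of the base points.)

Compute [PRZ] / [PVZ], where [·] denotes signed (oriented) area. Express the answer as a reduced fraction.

[PRZ]:[PVZ] = 1/3

Choose coordinates Z = (0, 0), P = (1, 0), V = (0, 1).
1. R is the centroid of triangle VPZ ⇒ R = (1/3, 1/3)
2·[PRZ] = 1/3, 2·[PVZ] = 1
[PRZ]:[PVZ] = 1/3:1 = 1/3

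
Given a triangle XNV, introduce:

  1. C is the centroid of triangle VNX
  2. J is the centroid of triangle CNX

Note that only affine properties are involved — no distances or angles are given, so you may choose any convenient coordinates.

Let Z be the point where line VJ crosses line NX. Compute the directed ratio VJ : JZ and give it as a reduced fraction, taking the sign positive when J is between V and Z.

VJ:JZ = 8

Work in coordinates with X = (0, 0), N = (1, 0), V = (0, 1).
1. C is the centroid of triangle VNX ⇒ C = (1/3, 1/3)
2. J is the centroid of triangle CNX ⇒ J = (4/9, 1/9)
line VJ meets NX at Z = (1/2, 0)
J = V + t·(Z−V) with t = 8/9, so VJ:JZ = 8/9:1/9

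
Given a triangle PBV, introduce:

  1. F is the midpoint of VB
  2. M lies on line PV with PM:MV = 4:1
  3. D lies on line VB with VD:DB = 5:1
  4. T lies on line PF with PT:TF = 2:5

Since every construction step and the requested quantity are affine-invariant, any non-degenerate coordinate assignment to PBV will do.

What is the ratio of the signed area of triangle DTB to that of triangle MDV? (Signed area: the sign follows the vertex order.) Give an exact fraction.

Choose coordinates P = (0, 0), B = (1, 0), V = (0, 1).
1. F is the midpoint of VB ⇒ F = (1/2, 1/2)
2. M lies on line PV with PM:MV = 4:1 ⇒ M = (0, 4/5)
3. D lies on line VB with VD:DB = 5:1 ⇒ D = (5/6, 1/6)
4. T lies on line PF with PT:TF = 2:5 ⇒ T = (1/7, 1/7)
2·[DTB] = 5/42, 2·[MDV] = 1/6
[DTB]:[MDV] = 5/42:1/6 = 5/7

[DTB]:[MDV] = 5/7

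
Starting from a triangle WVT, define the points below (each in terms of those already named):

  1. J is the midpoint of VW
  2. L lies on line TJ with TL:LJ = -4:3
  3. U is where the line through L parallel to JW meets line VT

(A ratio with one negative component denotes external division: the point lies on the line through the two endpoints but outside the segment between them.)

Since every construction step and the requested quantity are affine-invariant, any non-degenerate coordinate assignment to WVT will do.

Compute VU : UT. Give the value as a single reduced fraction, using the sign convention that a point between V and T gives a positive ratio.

Work in coordinates with W = (0, 0), V = (1, 0), T = (0, 1).
1. J is the midpoint of VW ⇒ J = (1/2, 0)
2. L lies on line TJ with TL:LJ = -4:3 ⇒ L = (2, -3)
3. U is where the line through L parallel to JW meets line VT ⇒ U = (4, -3)
U = V + t·(T−V) with t = -3, so VU:UT = t:(1−t) = -3:4

VU:UT = -3/4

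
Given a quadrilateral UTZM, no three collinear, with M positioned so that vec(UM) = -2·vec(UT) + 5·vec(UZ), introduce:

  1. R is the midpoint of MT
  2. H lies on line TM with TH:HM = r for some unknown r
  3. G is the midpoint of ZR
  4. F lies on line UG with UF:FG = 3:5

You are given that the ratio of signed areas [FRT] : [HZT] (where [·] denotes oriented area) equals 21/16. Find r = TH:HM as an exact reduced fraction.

r = -2/5

Set U = (0, 0), T = (1, 0), Z = (0, 1), M = (-2, 5); any affine frame gives the same invariant.
1. R is the midpoint of MT ⇒ R = (-1/2, 5/2)
2. With TH:HM = r, write λ = r/(r+1) so H = T + λ·(M−T); H is affine-linear in λ
3. G is the midpoint of ZR ⇒ G = (-1/4, 7/4)
4. F lies on line UG with UF:FG = 3:5 ⇒ F = (-3/32, 21/32)
Every point depending on H is an affine combination of H and λ-independent points, so each such coordinate is linear in λ; the λ² term in each signed area is a multiple of (M−T)×(M−T) = 0, so 2·[FRT] and 2·[HZT] are each linear in λ. Evaluating at λ=0 and λ=1:
  2·[FRT] = -7/4,   2·[HZT] = 2·λ
So [FRT]:[HZT] = (-7/4) / (2·λ). Setting this equal to 21/16:
  -7/4 = 21/16·(2·λ)  ⇒  λ = -2/3
Then r = λ/(1−λ) = (-2/3)/(5/3) = -2/5. Check: with r = -2/5, H = (3, -10/3) and [FRT]:[HZT] = 21/16 as required.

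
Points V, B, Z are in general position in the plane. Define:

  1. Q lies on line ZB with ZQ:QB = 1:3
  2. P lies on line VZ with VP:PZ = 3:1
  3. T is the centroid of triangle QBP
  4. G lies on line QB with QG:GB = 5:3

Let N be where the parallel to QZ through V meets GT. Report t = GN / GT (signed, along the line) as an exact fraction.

Assign V = (0, 0), B = (1, 0), Z = (0, 1) — the answer is frame-independent, so this choice is without loss of generality.
1. Q lies on line ZB with ZQ:QB = 1:3 ⇒ Q = (1/4, 3/4)
2. P lies on line VZ with VP:PZ = 3:1 ⇒ P = (0, 3/4)
3. T is the centroid of triangle QBP ⇒ T = (5/12, 1/2)
4. G lies on line QB with QG:GB = 5:3 ⇒ G = (23/32, 9/32)
through V parallel to QZ: direction (-1/4, 1/4); meets GT at N = (-93/32, 93/32)
N = G + t·(T−G) with t = 12

t = 12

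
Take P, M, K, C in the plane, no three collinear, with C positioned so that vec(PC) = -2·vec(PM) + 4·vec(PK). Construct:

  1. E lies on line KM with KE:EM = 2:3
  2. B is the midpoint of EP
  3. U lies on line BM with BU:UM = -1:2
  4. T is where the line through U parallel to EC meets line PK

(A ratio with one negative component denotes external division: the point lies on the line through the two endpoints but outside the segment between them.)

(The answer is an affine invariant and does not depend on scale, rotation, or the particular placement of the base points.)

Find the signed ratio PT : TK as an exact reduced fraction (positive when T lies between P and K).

Work in coordinates with P = (0, 0), M = (1, 0), K = (0, 1), C = (-2, 4).
1. E lies on line KM with KE:EM = 2:3 ⇒ E = (2/5, 3/5)
2. B is the midpoint of EP ⇒ B = (1/5, 3/10)
3. U lies on line BM with BU:UM = -1:2 ⇒ U = (-3/5, 3/5)
4. T is where the line through U parallel to EC meets line PK ⇒ T = (0, -1/4)
T = P + t·(K−P) with t = -1/4, so PT:TK = t:(1−t) = -1/4:5/4

PT:TK = -1/5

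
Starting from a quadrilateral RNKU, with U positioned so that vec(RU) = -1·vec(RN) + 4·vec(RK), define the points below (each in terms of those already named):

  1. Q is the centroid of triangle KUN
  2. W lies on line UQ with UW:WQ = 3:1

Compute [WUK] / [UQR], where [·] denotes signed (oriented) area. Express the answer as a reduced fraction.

Choose coordinates R = (0, 0), N = (1, 0), K = (0, 1), U = (-1, 4).
1. Q is the centroid of triangle KUN ⇒ Q = (0, 5/3)
2. W lies on line UQ with UW:WQ = 3:1 ⇒ W = (-1/4, 9/4)
2·[WUK] = 1/2, 2·[UQR] = -5/3
[WUK]:[UQR] = 1/2:-5/3 = -3/10

[WUK]:[UQR] = -3/10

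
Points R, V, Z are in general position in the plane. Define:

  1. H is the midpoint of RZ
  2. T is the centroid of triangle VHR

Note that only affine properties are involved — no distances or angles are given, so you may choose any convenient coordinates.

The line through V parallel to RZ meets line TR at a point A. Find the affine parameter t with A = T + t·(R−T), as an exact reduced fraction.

t = -2

Assign R = (0, 0), V = (1, 0), Z = (0, 1) — the answer is frame-independent, so this choice is without loss of generality.
1. H is the midpoint of RZ ⇒ H = (0, 1/2)
2. T is the centroid of triangle VHR ⇒ T = (1/3, 1/6)
through V parallel to RZ: direction (0, 1); meets TR at A = (1, 1/2)
A = T + t·(R−T) with t = -2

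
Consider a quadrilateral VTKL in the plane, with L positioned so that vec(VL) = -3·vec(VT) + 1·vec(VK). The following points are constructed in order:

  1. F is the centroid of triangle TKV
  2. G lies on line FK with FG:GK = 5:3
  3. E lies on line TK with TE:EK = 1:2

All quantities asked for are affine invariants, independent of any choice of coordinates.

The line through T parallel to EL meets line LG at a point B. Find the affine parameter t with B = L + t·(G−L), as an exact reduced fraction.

Work in coordinates with V = (0, 0), T = (1, 0), K = (0, 1), L = (-3, 1).
1. F is the centroid of triangle TKV ⇒ F = (1/3, 1/3)
2. G lies on line FK with FG:GK = 5:3 ⇒ G = (1/8, 3/4)
3. E lies on line TK with TE:EK = 1:2 ⇒ E = (2/3, 1/3)
through T parallel to EL: direction (-11/3, 2/3); meets LG at B = (-159/28, 17/14)
B = L + t·(G−L) with t = -6/7

t = -6/7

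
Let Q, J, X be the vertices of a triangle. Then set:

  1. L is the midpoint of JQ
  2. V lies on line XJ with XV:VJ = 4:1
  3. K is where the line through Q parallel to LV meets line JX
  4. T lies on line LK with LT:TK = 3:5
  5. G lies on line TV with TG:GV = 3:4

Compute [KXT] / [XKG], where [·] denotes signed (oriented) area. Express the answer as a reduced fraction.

Choose coordinates Q = (0, 0), J = (1, 0), X = (0, 1).
1. L is the midpoint of JQ ⇒ L = (1/2, 0)
2. V lies on line XJ with XV:VJ = 4:1 ⇒ V = (4/5, 1/5)
3. K is where the line through Q parallel to LV meets line JX ⇒ K = (3/5, 2/5)
4. T lies on line LK with LT:TK = 3:5 ⇒ T = (43/80, 3/20)
5. G lies on line TV with TG:GV = 3:4 ⇒ G = (13/20, 6/35)
2·[KXT] = 3/16, 2·[XKG] = -3/28
[KXT]:[XKG] = 3/16:-3/28 = -7/4

[KXT]:[XKG] = -7/4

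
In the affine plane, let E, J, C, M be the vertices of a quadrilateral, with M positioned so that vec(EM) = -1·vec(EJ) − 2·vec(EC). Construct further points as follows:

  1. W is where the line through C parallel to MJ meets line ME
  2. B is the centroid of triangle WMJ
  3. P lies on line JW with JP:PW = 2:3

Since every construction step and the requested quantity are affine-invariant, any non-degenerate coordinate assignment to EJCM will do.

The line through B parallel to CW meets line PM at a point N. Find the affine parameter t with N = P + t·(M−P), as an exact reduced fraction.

Choose coordinates E = (0, 0), J = (1, 0), C = (0, 1), M = (-1, -2).
1. W is where the line through C parallel to MJ meets line ME ⇒ W = (1, 2)
2. B is the centroid of triangle WMJ ⇒ B = (1/3, 0)
3. P lies on line JW with JP:PW = 2:3 ⇒ P = (1, 4/5)
through B parallel to CW: direction (1, 1); meets PM at N = (2/3, 1/3)
N = P + t·(M−P) with t = 1/6

t = 1/6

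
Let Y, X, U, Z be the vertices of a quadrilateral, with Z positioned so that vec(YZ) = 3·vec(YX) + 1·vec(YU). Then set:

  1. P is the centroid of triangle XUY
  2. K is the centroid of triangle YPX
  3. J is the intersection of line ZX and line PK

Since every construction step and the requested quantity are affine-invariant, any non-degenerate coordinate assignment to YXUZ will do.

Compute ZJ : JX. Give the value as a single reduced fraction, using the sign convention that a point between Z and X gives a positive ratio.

ZJ:JX = -6

Set Y = (0, 0), X = (1, 0), U = (0, 1), Z = (3, 1); any affine frame gives the same invariant.
1. P is the centroid of triangle XUY ⇒ P = (1/3, 1/3)
2. K is the centroid of triangle YPX ⇒ K = (4/9, 1/9)
3. J is the intersection of line ZX and line PK ⇒ J = (3/5, -1/5)
J = Z + t·(X−Z) with t = 6/5, so ZJ:JX = t:(1−t) = 6/5:-1/5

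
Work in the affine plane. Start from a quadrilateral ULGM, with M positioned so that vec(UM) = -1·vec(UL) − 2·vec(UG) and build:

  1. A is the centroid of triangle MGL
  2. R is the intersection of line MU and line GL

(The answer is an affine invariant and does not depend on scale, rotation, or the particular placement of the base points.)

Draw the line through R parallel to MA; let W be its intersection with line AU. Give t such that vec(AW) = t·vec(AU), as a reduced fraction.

t = 4/3

Choose coordinates U = (0, 0), L = (1, 0), G = (0, 1), M = (-1, -2).
1. A is the centroid of triangle MGL ⇒ A = (0, -1/3)
2. R is the intersection of line MU and line GL ⇒ R = (1/3, 2/3)
through R parallel to MA: direction (1, 5/3); meets AU at W = (0, 1/9)
W = A + t·(U−A) with t = 4/3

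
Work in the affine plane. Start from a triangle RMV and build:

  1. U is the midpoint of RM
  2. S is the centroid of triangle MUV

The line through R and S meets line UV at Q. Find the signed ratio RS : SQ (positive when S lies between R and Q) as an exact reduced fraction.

Set R = (0, 0), M = (1, 0), V = (0, 1); any affine frame gives the same invariant.
1. U is the midpoint of RM ⇒ U = (1/2, 0)
2. S is the centroid of triangle MUV ⇒ S = (1/2, 1/3)
line RS meets UV at Q = (3/8, 1/4)
S = R + t·(Q−R) with t = 4/3, so RS:SQ = 4/3:-1/3

RS:SQ = -4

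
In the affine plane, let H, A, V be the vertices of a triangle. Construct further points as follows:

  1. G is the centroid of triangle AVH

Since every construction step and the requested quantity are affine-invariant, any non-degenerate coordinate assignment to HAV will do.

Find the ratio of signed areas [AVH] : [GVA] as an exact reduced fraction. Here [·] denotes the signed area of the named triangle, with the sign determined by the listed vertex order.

[AVH]:[GVA] = -3

Work in coordinates with H = (0, 0), A = (1, 0), V = (0, 1).
1. G is the centroid of triangle AVH ⇒ G = (1/3, 1/3)
2·[AVH] = 1, 2·[GVA] = -1/3
[AVH]:[GVA] = 1:-1/3 = -3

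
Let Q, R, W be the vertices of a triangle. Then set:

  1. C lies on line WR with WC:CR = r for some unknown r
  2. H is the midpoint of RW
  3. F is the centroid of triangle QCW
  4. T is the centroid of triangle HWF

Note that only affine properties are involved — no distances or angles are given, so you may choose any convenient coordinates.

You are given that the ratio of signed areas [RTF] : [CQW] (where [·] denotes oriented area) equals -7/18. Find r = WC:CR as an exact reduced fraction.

Work in coordinates with Q = (0, 0), R = (1, 0), W = (0, 1).
1. With WC:CR = r, write λ = r/(r+1) so C = W + λ·(R−W); C is affine-linear in λ
2. H is the midpoint of RW ⇒ H = (1/2, 1/2)
3. F is the centroid of triangle QCW ⇒ F is an affine combination of earlier points and hence also affine-linear in λ
4. T is the centroid of triangle HWF ⇒ T is an affine combination of earlier points and hence also affine-linear in λ
Every point depending on C is an affine combination of C and λ-independent points, so each such coordinate is linear in λ; the λ² term in each signed area is a multiple of (R−W)×(R−W) = 0, so 2·[RTF] and 2·[CQW] are each linear in λ. Evaluating at λ=0 and λ=1:
  2·[RTF] = 1/6,   2·[CQW] = −λ
So [RTF]:[CQW] = (1/6) / (−λ). Setting this equal to -7/18:
  1/6 = -7/18·(−λ)  ⇒  λ = 3/7
Then r = λ/(1−λ) = (3/7)/(4/7) = 3/4. Check: with r = 3/4, C = (3/7, 4/7) and [RTF]:[CQW] = -7/18 as required.

r = 3/4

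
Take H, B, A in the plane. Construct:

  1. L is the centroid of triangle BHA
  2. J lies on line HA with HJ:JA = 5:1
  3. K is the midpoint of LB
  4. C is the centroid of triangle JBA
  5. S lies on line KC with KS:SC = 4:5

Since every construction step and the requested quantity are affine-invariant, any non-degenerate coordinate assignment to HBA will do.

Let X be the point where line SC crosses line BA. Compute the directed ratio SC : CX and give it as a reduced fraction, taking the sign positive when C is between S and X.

SC:CX = 10/9

Choose coordinates H = (0, 0), B = (1, 0), A = (0, 1).
1. L is the centroid of triangle BHA ⇒ L = (1/3, 1/3)
2. J lies on line HA with HJ:JA = 5:1 ⇒ J = (0, 5/6)
3. K is the midpoint of LB ⇒ K = (2/3, 1/6)
4. C is the centroid of triangle JBA ⇒ C = (1/3, 11/18)
5. S lies on line KC with KS:SC = 4:5 ⇒ S = (14/27, 59/162)
line SC meets BA at X = (1/6, 5/6)
C = S + t·(X−S) with t = 10/19, so SC:CX = 10/19:9/19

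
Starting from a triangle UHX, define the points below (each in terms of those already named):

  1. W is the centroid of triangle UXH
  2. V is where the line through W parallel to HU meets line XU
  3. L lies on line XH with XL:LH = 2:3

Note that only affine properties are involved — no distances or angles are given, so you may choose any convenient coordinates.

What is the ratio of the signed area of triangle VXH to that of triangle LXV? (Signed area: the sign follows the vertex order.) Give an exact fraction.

Choose coordinates U = (0, 0), H = (1, 0), X = (0, 1).
1. W is the centroid of triangle UXH ⇒ W = (1/3, 1/3)
2. V is where the line through W parallel to HU meets line XU ⇒ V = (0, 1/3)
3. L lies on line XH with XL:LH = 2:3 ⇒ L = (2/5, 3/5)
2·[VXH] = -2/3, 2·[LXV] = 4/15
[VXH]:[LXV] = -2/3:4/15 = -5/2

[VXH]:[LXV] = -5/2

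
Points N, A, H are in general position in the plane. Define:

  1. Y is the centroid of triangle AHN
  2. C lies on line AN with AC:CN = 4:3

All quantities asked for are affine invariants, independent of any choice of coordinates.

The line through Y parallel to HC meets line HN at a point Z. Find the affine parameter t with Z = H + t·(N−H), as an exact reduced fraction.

t = -1/9

Work in coordinates with N = (0, 0), A = (1, 0), H = (0, 1).
1. Y is the centroid of triangle AHN ⇒ Y = (1/3, 1/3)
2. C lies on line AN with AC:CN = 4:3 ⇒ C = (3/7, 0)
through Y parallel to HC: direction (3/7, -1); meets HN at Z = (0, 10/9)
Z = H + t·(N−H) with t = -1/9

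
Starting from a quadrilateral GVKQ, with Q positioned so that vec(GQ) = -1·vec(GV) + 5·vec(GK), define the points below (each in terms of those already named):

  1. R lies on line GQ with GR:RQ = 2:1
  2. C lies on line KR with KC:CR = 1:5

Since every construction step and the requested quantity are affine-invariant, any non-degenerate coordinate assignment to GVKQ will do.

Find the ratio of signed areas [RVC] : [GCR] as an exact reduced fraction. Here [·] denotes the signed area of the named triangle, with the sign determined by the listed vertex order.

Assign G = (0, 0), V = (1, 0), K = (0, 1), Q = (-1, 5) — the answer is frame-independent, so this choice is without loss of generality.
1. R lies on line GQ with GR:RQ = 2:1 ⇒ R = (-2/3, 10/3)
2. C lies on line KR with KC:CR = 1:5 ⇒ C = (-1/9, 25/18)
2·[RVC] = -25/18, 2·[GCR] = 5/9
[RVC]:[GCR] = -25/18:5/9 = -5/2

[RVC]:[GCR] = -5/2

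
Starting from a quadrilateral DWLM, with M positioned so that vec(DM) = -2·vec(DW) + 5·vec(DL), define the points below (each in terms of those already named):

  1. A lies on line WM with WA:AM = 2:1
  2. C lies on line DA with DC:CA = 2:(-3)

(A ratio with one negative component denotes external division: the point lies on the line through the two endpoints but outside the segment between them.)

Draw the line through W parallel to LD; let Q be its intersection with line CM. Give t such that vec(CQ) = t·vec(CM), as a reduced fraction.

Assign D = (0, 0), W = (1, 0), L = (0, 1), M = (-2, 5) — the answer is frame-independent, so this choice is without loss of generality.
1. A lies on line WM with WA:AM = 2:1 ⇒ A = (-1, 10/3)
2. C lies on line DA with DC:CA = 2:(-3) ⇒ C = (2, -20/3)
through W parallel to LD: direction (0, -1); meets CM at Q = (1, -15/4)
Q = C + t·(M−C) with t = 1/4

t = 1/4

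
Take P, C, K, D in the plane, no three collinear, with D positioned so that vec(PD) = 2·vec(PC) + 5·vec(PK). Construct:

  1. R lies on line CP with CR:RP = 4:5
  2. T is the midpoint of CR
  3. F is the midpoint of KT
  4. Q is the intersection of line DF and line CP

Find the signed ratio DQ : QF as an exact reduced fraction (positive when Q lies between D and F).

DQ:QF = -10

Choose coordinates P = (0, 0), C = (1, 0), K = (0, 1), D = (2, 5).
1. R lies on line CP with CR:RP = 4:5 ⇒ R = (5/9, 0)
2. T is the midpoint of CR ⇒ T = (7/9, 0)
3. F is the midpoint of KT ⇒ F = (7/18, 1/2)
4. Q is the intersection of line DF and line CP ⇒ Q = (17/81, 0)
Q = D + t·(F−D) with t = 10/9, so DQ:QF = t:(1−t) = 10/9:-1/9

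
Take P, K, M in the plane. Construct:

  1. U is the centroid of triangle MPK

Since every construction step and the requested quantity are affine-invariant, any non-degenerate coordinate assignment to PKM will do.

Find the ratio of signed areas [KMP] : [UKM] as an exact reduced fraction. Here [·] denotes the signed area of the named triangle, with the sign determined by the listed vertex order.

Choose coordinates P = (0, 0), K = (1, 0), M = (0, 1).
1. U is the centroid of triangle MPK ⇒ U = (1/3, 1/3)
2·[KMP] = 1, 2·[UKM] = 1/3
[KMP]:[UKM] = 1:1/3 = 3

[KMP]:[UKM] = 3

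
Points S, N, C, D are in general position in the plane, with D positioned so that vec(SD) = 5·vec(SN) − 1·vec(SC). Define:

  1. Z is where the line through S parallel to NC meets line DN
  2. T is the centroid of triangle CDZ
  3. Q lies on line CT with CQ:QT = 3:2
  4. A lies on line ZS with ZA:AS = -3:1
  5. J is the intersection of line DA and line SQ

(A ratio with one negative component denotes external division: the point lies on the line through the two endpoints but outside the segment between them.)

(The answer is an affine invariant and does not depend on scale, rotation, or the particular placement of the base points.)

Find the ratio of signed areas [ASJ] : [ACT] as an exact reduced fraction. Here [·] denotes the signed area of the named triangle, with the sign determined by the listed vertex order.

Work in coordinates with S = (0, 0), N = (1, 0), C = (0, 1), D = (5, -1).
1. Z is where the line through S parallel to NC meets line DN ⇒ Z = (-1/3, 1/3)
2. T is the centroid of triangle CDZ ⇒ T = (14/9, 1/9)
3. Q lies on line CT with CQ:QT = 3:2 ⇒ Q = (14/15, 7/15)
4. A lies on line ZS with ZA:AS = -3:1 ⇒ A = (1/6, -1/6)
5. J is the intersection of line DA and line SQ ⇒ J = (-8/39, -4/39)
2·[ASJ] = 2/39, 2·[ACT] = -5/3
[ASJ]:[ACT] = 2/39:-5/3 = -2/65

[ASJ]:[ACT] = -2/65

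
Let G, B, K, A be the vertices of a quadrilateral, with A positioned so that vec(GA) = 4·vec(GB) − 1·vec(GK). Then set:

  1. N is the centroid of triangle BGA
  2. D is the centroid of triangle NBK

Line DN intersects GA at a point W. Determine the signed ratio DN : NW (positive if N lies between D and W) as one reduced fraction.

Choose coordinates G = (0, 0), B = (1, 0), K = (0, 1), A = (4, -1).
1. N is the centroid of triangle BGA ⇒ N = (5/3, -1/3)
2. D is the centroid of triangle NBK ⇒ D = (8/9, 2/9)
line DN meets GA at W = (24/13, -6/13)
N = D + t·(W−D) with t = 13/16, so DN:NW = 13/16:3/16

DN:NW = 13/3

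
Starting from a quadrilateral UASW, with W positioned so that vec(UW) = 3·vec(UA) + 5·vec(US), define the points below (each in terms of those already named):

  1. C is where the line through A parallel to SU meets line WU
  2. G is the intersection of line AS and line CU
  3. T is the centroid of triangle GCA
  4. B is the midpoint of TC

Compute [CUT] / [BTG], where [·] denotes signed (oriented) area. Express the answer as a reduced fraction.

[CUT]:[BTG] = -16/5

Set U = (0, 0), A = (1, 0), S = (0, 1), W = (3, 5); any affine frame gives the same invariant.
1. C is where the line through A parallel to SU meets line WU ⇒ C = (1, 5/3)
2. G is the intersection of line AS and line CU ⇒ G = (3/8, 5/8)
3. T is the centroid of triangle GCA ⇒ T = (19/24, 55/72)
4. B is the midpoint of TC ⇒ B = (43/48, 175/144)
2·[CUT] = 5/9, 2·[BTG] = -25/144
[CUT]:[BTG] = 5/9:-25/144 = -16/5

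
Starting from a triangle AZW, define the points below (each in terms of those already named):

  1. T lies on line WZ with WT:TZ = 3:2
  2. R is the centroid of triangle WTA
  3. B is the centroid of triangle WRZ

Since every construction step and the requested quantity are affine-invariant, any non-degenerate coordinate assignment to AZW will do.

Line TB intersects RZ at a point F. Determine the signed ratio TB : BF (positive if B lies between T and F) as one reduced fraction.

Set A = (0, 0), Z = (1, 0), W = (0, 1); any affine frame gives the same invariant.
1. T lies on line WZ with WT:TZ = 3:2 ⇒ T = (3/5, 2/5)
2. R is the centroid of triangle WTA ⇒ R = (1/5, 7/15)
3. B is the centroid of triangle WRZ ⇒ B = (2/5, 22/45)
line TB meets RZ at F = (-3/5, 14/15)
B = T + t·(F−T) with t = 1/6, so TB:BF = 1/6:5/6

TB:BF = 1/5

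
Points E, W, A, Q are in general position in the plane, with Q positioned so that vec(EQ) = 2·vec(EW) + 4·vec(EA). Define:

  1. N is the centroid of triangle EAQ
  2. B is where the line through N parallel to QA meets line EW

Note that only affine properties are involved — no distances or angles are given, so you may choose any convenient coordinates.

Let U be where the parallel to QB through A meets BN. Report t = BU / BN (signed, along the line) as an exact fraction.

Assign E = (0, 0), W = (1, 0), A = (0, 1), Q = (2, 4) — the answer is frame-independent, so this choice is without loss of generality.
1. N is the centroid of triangle EAQ ⇒ N = (2/3, 5/3)
2. B is where the line through N parallel to QA meets line EW ⇒ B = (-4/9, 0)
through A parallel to QB: direction (-22/9, -4); meets BN at U = (-22/9, -3)
U = B + t·(N−B) with t = -9/5

t = -9/5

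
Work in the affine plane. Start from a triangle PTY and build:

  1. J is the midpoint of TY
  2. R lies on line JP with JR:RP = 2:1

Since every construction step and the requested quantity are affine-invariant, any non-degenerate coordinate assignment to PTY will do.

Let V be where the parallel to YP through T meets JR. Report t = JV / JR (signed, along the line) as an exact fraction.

Assign P = (0, 0), T = (1, 0), Y = (0, 1) — the answer is frame-independent, so this choice is without loss of generality.
1. J is the midpoint of TY ⇒ J = (1/2, 1/2)
2. R lies on line JP with JR:RP = 2:1 ⇒ R = (1/6, 1/6)
through T parallel to YP: direction (0, -1); meets JR at V = (1, 1)
V = J + t·(R−J) with t = -3/2

t = -3/2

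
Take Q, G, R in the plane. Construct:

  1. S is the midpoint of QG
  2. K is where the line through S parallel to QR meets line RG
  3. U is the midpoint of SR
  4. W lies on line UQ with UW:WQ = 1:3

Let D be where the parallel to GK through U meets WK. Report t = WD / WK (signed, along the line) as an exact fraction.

Assign Q = (0, 0), G = (1, 0), R = (0, 1) — the answer is frame-independent, so this choice is without loss of generality.
1. S is the midpoint of QG ⇒ S = (1/2, 0)
2. K is where the line through S parallel to QR meets line RG ⇒ K = (1/2, 1/2)
3. U is the midpoint of SR ⇒ U = (1/4, 1/2)
4. W lies on line UQ with UW:WQ = 1:3 ⇒ W = (3/16, 3/8)
through U parallel to GK: direction (-1/2, 1/2); meets WK at D = (9/28, 3/7)
D = W + t·(K−W) with t = 3/7

t = 3/7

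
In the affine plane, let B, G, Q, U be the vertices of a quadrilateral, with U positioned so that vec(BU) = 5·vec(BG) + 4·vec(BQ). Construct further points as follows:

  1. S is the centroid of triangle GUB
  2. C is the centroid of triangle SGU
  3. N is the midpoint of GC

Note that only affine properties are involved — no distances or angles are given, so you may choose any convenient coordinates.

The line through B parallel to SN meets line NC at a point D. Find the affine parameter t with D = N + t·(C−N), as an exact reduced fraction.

Assign B = (0, 0), G = (1, 0), Q = (0, 1), U = (5, 4) — the answer is frame-independent, so this choice is without loss of generality.
1. S is the centroid of triangle GUB ⇒ S = (2, 4/3)
2. C is the centroid of triangle SGU ⇒ C = (8/3, 16/9)
3. N is the midpoint of GC ⇒ N = (11/6, 8/9)
through B parallel to SN: direction (-1/6, -4/9); meets NC at D = (-2/3, -16/9)
D = N + t·(C−N) with t = -3

t = -3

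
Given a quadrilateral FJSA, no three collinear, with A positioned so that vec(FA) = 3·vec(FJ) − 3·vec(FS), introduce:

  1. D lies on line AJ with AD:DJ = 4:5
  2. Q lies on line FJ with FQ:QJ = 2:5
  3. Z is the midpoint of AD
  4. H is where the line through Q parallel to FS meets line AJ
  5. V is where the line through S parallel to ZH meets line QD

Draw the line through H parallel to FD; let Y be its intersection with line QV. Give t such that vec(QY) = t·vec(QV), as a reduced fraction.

Assign F = (0, 0), J = (1, 0), S = (0, 1), A = (3, -3) — the answer is frame-independent, so this choice is without loss of generality.
1. D lies on line AJ with AD:DJ = 4:5 ⇒ D = (19/9, -5/3)
2. Q lies on line FJ with FQ:QJ = 2:5 ⇒ Q = (2/7, 0)
3. Z is the midpoint of AD ⇒ Z = (23/9, -7/3)
4. H is where the line through Q parallel to FS meets line AJ ⇒ H = (2/7, 15/14)
5. V is where the line through S parallel to ZH meets line QD ⇒ V = (34/27, -8/9)
through H parallel to FD: direction (19/9, -5/3); meets QV at Y = (-2113/252, 95/12)
Y = Q + t·(V−Q) with t = -285/32

t = -285/32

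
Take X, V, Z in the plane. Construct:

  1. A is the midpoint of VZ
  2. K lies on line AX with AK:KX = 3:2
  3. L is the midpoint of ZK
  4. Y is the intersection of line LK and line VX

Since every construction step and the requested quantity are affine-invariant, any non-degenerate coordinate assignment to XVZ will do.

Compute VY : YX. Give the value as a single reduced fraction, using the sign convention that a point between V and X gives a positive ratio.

VY:YX = 3

Assign X = (0, 0), V = (1, 0), Z = (0, 1) — the answer is frame-independent, so this choice is without loss of generality.
1. A is the midpoint of VZ ⇒ A = (1/2, 1/2)
2. K lies on line AX with AK:KX = 3:2 ⇒ K = (1/5, 1/5)
3. L is the midpoint of ZK ⇒ L = (1/10, 3/5)
4. Y is the intersection of line LK and line VX ⇒ Y = (1/4, 0)
Y = V + t·(X−V) with t = 3/4, so VY:YX = t:(1−t) = 3/4:1/4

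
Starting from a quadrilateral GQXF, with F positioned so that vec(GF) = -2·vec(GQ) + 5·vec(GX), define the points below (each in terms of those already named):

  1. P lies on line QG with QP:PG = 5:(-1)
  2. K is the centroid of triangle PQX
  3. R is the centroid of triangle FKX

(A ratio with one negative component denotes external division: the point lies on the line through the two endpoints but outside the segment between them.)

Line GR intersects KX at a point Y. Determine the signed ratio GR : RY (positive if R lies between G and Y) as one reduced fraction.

Set G = (0, 0), Q = (1, 0), X = (0, 1), F = (-2, 5); any affine frame gives the same invariant.
1. P lies on line QG with QP:PG = 5:(-1) ⇒ P = (-1/4, 0)
2. K is the centroid of triangle PQX ⇒ K = (1/4, 1/3)
3. R is the centroid of triangle FKX ⇒ R = (-7/12, 19/9)
line GR meets KX at Y = (-21/20, 19/5)
R = G + t·(Y−G) with t = 5/9, so GR:RY = 5/9:4/9

GR:RY = 5/4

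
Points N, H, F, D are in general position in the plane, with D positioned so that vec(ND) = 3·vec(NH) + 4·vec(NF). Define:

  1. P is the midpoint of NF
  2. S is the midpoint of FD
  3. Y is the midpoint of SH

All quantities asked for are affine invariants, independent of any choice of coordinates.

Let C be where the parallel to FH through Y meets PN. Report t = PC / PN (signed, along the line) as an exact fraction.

t = -4

Work in coordinates with N = (0, 0), H = (1, 0), F = (0, 1), D = (3, 4).
1. P is the midpoint of NF ⇒ P = (0, 1/2)
2. S is the midpoint of FD ⇒ S = (3/2, 5/2)
3. Y is the midpoint of SH ⇒ Y = (5/4, 5/4)
through Y parallel to FH: direction (1, -1); meets PN at C = (0, 5/2)
C = P + t·(N−P) with t = -4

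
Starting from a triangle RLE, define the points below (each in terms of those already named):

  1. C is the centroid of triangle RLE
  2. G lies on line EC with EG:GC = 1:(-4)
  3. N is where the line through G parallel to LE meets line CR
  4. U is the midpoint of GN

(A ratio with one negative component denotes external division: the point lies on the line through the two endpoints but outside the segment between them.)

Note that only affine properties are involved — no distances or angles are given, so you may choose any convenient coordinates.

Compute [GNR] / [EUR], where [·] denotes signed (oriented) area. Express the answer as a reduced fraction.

[GNR]:[EUR] = 10/3

Assign R = (0, 0), L = (1, 0), E = (0, 1) — the answer is frame-independent, so this choice is without loss of generality.
1. C is the centroid of triangle RLE ⇒ C = (1/3, 1/3)
2. G lies on line EC with EG:GC = 1:(-4) ⇒ G = (-1/9, 11/9)
3. N is where the line through G parallel to LE meets line CR ⇒ N = (5/9, 5/9)
4. U is the midpoint of GN ⇒ U = (2/9, 8/9)
2·[GNR] = -20/27, 2·[EUR] = -2/9
[GNR]:[EUR] = -20/27:-2/9 = 10/3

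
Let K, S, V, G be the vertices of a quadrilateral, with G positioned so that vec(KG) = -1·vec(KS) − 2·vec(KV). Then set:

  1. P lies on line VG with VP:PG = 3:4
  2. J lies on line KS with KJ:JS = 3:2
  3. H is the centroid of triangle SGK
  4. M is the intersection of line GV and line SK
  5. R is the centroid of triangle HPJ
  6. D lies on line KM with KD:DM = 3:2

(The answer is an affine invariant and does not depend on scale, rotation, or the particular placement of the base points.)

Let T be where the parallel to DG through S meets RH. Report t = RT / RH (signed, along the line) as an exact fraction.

Choose coordinates K = (0, 0), S = (1, 0), V = (0, 1), G = (-1, -2).
1. P lies on line VG with VP:PG = 3:4 ⇒ P = (-3/7, -2/7)
2. J lies on line KS with KJ:JS = 3:2 ⇒ J = (3/5, 0)
3. H is the centroid of triangle SGK ⇒ H = (0, -2/3)
4. M is the intersection of line GV and line SK ⇒ M = (-1/3, 0)
5. R is the centroid of triangle HPJ ⇒ R = (2/35, -20/63)
6. D lies on line KM with KD:DM = 3:2 ⇒ D = (-1/5, 0)
through S parallel to DG: direction (-4/5, -2); meets RH at T = (-33/65, -49/13)
T = R + t·(H−R) with t = 257/26

t = 257/26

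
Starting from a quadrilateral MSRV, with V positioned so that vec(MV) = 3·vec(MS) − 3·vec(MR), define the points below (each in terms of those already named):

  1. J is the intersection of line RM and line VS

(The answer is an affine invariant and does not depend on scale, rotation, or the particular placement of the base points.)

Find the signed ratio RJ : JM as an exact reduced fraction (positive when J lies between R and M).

RJ:JM = -1/3

Work in coordinates with M = (0, 0), S = (1, 0), R = (0, 1), V = (3, -3).
1. J is the intersection of line RM and line VS ⇒ J = (0, 3/2)
J = R + t·(M−R) with t = -1/2, so RJ:JM = t:(1−t) = -1/2:3/2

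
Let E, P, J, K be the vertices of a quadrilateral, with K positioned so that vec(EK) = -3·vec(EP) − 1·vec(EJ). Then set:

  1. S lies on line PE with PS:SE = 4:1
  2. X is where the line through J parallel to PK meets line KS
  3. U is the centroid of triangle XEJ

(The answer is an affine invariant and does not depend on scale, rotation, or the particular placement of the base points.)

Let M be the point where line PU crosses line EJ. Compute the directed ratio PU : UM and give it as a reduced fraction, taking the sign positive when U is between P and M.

PU:UM = -14/17

Set E = (0, 0), P = (1, 0), J = (0, 1), K = (-3, -1); any affine frame gives the same invariant.
1. S lies on line PE with PS:SE = 4:1 ⇒ S = (1/5, 0)
2. X is where the line through J parallel to PK meets line KS ⇒ X = (17, 21/4)
3. U is the centroid of triangle XEJ ⇒ U = (17/3, 25/12)
line PU meets EJ at M = (0, -25/56)
U = P + t·(M−P) with t = -14/3, so PU:UM = -14/3:17/3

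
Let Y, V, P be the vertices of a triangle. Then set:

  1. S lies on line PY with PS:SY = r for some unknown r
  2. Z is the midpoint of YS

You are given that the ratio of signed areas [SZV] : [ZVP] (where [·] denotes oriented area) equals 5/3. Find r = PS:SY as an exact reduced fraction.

Set Y = (0, 0), V = (1, 0), P = (0, 1); any affine frame gives the same invariant.
1. With PS:SY = r, write λ = r/(r+1) so S = P + λ·(Y−P); S is affine-linear in λ
2. Z is the midpoint of YS ⇒ Z is an affine combination of earlier points and hence also affine-linear in λ
Every point depending on S is an affine combination of S and λ-independent points, so each such coordinate is linear in λ; the λ² term in each signed area is a multiple of (Y−P)×(Y−P) = 0, so 2·[SZV] and 2·[ZVP] are each linear in λ. Evaluating at λ=0 and λ=1:
  2·[SZV] = -1/2·λ + 1/2,   2·[ZVP] = 1/2·λ + 1/2
So [SZV]:[ZVP] = (-1/2·λ + 1/2) / (1/2·λ + 1/2). Setting this equal to 5/3:
  -1/2·λ + 1/2 = 5/3·(1/2·λ + 1/2)  ⇒  λ = -1/4
Then r = λ/(1−λ) = (-1/4)/(5/4) = -1/5. Check: with r = -1/5, S = (0, 5/4) and [SZV]:[ZVP] = 5/3 as required.

r = -1/5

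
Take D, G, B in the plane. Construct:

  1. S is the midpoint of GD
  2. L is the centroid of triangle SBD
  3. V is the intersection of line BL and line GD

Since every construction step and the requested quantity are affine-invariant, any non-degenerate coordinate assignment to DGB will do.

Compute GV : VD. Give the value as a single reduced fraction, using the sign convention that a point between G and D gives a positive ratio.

Work in coordinates with D = (0, 0), G = (1, 0), B = (0, 1).
1. S is the midpoint of GD ⇒ S = (1/2, 0)
2. L is the centroid of triangle SBD ⇒ L = (1/6, 1/3)
3. V is the intersection of line BL and line GD ⇒ V = (1/4, 0)
V = G + t·(D−G) with t = 3/4, so GV:VD = t:(1−t) = 3/4:1/4

GV:VD = 3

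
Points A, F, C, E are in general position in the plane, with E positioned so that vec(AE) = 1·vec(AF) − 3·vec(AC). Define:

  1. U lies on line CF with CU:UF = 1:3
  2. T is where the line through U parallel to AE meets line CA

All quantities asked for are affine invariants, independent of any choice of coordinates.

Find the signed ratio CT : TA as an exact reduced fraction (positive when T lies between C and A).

CT:TA = -1/3

Work in coordinates with A = (0, 0), F = (1, 0), C = (0, 1), E = (1, -3).
1. U lies on line CF with CU:UF = 1:3 ⇒ U = (1/4, 3/4)
2. T is where the line through U parallel to AE meets line CA ⇒ T = (0, 3/2)
T = C + t·(A−C) with t = -1/2, so CT:TA = t:(1−t) = -1/2:3/2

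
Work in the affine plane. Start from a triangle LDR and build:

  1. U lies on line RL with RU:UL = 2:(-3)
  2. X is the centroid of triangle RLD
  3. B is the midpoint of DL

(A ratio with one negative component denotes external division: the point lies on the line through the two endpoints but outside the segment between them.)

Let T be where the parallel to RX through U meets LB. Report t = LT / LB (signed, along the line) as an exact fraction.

Work in coordinates with L = (0, 0), D = (1, 0), R = (0, 1).
1. U lies on line RL with RU:UL = 2:(-3) ⇒ U = (0, 3)
2. X is the centroid of triangle RLD ⇒ X = (1/3, 1/3)
3. B is the midpoint of DL ⇒ B = (1/2, 0)
through U parallel to RX: direction (1/3, -2/3); meets LB at T = (3/2, 0)
T = L + t·(B−L) with t = 3

t = 3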